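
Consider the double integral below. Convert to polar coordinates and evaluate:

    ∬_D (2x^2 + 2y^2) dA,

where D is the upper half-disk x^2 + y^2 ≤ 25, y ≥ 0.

The region D is 0 ≤ r ≤ 5, 0 ≤ θ ≤ π in polar coordinates, where x = r cos(θ), y = r sin(θ), and dA = r dr dθ.

Under the substitution, the integrand becomes 2r^2, so

    ∬_D (2x^2 + 2y^2) dA = ∫_{0}^{π} ∫_{0}^{5} (2r^2) · r dr dθ.

Inner integral (in r): ∫_{0}^{5} (2r^2) · r dr = 625/2.

Outer integral (in θ): ∫_{0}^{π} (625/2) dθ = 625π/2.

Therefore ∬_D (2x^2 + 2y^2) dA = 625π/2.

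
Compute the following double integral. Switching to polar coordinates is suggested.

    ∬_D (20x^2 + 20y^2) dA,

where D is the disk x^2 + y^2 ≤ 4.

The region D is 0 ≤ r ≤ 2, 0 ≤ θ ≤ 2π in polar coordinates, where x = r cos(θ), y = r sin(θ), and dA = r dr dθ.

Under the substitution, the integrand becomes 20r^2, so

    ∬_D (20x^2 + 20y^2) dA = ∫_{0}^{2π} ∫_{0}^{2} (20r^2) · r dr dθ.

Inner integral (in r): ∫_{0}^{2} (20r^2) · r dr = 80.

Outer integral (in θ): ∫_{0}^{2π} (80) dθ = 160π.

Therefore ∬_D (20x^2 + 20y^2) dA = 160π.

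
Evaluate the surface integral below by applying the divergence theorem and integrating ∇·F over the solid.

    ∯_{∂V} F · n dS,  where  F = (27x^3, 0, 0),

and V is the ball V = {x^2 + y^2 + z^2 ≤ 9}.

By the divergence theorem,

    ∯_{∂V} F · n dS = ∭_V (∇ · F) dV.

Compute the divergence:
    ∇ · F = ∂F_x/∂x + ∂F_y/∂y + ∂F_z/∂z = 81x^2 + 0 + 0 = 81x^2.

In spherical coordinates, x = ρ sin(φ) cos(θ), y = ρ sin(φ) sin(θ), z = ρ cos(φ), dV = ρ^2 sin(φ) dρ dφ dθ, with 0 ≤ ρ ≤ 3, 0 ≤ φ ≤ π, 0 ≤ θ ≤ 2π.

The integrand, after substitution and multiplying by the volume element, becomes (81ρ^2sin(φ)^2cos(θ)^2) · ρ^2 sin(φ), so

    ∭_V (∇·F) dV = ∫_0^{2π} ∫_0^{π} ∫_0^{3} (81ρ^2sin(φ)^2cos(θ)^2) · ρ^2 sin(φ) dρ dφ dθ.

Inner (ρ from 0 to 3): 19683sin(φ)^3cos(θ)^2/5.
Middle (φ from 0 to π): 26244cos(θ)^2/5.
Outer (θ from 0 to 2π): 26244π/5.

Therefore ∯_{∂V} F · n dS = 26244π/5.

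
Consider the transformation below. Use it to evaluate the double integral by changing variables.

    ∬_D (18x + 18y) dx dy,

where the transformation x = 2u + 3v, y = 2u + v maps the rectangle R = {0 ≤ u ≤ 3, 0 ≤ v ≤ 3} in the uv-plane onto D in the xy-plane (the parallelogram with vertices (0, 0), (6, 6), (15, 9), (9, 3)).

Compute the Jacobian determinant of (x, y) with respect to (u, v):

    ∂(x,y)/∂(u,v) = | 2  3 | = (2)(1) - (3)(2) = -4.
                   | 2  1 |

Its absolute value is |J| = 4 (the area scaling factor).

Substituting x = 2u + 3v, y = 2u + v into the integrand,

    18x + 18y → 72u + 72v,

so the integral becomes

    ∬_R (72u + 72v) · |J| du dv = ∫_0^3 ∫_0^3 (288u + 288v) dv du.

Inner (v): 864u + 1296.
Outer (u): 7776.

Therefore ∬_D (18x + 18y) dx dy = 7776.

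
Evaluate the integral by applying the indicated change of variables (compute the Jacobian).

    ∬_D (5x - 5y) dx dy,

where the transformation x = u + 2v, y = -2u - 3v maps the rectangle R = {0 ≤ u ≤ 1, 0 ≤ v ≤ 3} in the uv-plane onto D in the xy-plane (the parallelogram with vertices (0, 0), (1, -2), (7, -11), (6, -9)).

Compute the Jacobian determinant of (x, y) with respect to (u, v):

    ∂(x,y)/∂(u,v) = | 1  2 | = (1)(-3) - (2)(-2) = 1.
                   | -2  -3 |

Its absolute value is |J| = 1 (the area scaling factor).

Substituting x = u + 2v, y = -2u - 3v into the integrand,

    5x - 5y → 15u + 25v,

so the integral becomes

    ∬_R (15u + 25v) · |J| du dv = ∫_0^1 ∫_0^3 (15u + 25v) dv du.

Inner (v): 45u + 225/2.
Outer (u): 135.

Therefore ∬_D (5x - 5y) dx dy = 135.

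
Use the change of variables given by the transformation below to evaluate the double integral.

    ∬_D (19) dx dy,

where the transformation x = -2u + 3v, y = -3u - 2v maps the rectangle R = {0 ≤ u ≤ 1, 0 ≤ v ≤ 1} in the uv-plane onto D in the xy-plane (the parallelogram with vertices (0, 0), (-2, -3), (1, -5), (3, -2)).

Compute the Jacobian determinant of (x, y) with respect to (u, v):

    ∂(x,y)/∂(u,v) = | -2  3 | = (-2)(-2) - (3)(-3) = 13.
                   | -3  -2 |

Its absolute value is |J| = 13 (the area scaling factor).

Substituting x = -2u + 3v, y = -3u - 2v into the integrand,

    19 → 19,

so the integral becomes

    ∬_R (19) · |J| du dv = ∫_0^1 ∫_0^1 (247) dv du.

Inner (v): 247.
Outer (u): 247.

Therefore ∬_D (19) dx dy = 247.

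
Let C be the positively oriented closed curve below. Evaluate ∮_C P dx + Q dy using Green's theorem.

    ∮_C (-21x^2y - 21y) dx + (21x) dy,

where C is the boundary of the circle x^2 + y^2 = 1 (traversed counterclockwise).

Green's theorem converts the closed line integral into a double integral over the enclosed region D:

    ∮_C P dx + Q dy = ∬_D (∂Q/∂x - ∂P/∂y) dA.

Here P = -21x^2y - 21y, Q = 21x, so

    ∂Q/∂x = 21,    ∂P/∂y = -21x^2 - 21,
    ∂Q/∂x - ∂P/∂y = 21x^2 + 42.

D is the region x^2 + y^2 ≤ 1. Evaluating the double integral:

In polar coordinates (x = r cos θ, y = r sin θ, dA = r dr dθ) the integrand becomes 21r^2cos(θ)^2 + 42, so

    ∬_D (21x^2 + 42) dA = ∫_0^{2π} ∫_0^{1} (21r^2cos(θ)^2 + 42) · r dr dθ.

Inner (r from 0 to 1): 21cos(θ)^2/4 + 21.
Outer (θ from 0 to 2π): 189π/4.

Therefore ∮_C P dx + Q dy = 189π/4.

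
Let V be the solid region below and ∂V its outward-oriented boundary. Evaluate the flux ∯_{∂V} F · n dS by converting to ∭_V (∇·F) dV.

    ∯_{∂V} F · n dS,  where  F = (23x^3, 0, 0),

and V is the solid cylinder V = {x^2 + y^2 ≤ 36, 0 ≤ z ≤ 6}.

By the divergence theorem,

    ∯_{∂V} F · n dS = ∭_V (∇ · F) dV.

Compute the divergence:
    ∇ · F = ∂F_x/∂x + ∂F_y/∂y + ∂F_z/∂z = 69x^2 + 0 + 0 = 69x^2.

In cylindrical coordinates, x = r cos(θ), y = r sin(θ), z = z, dV = r dr dθ dz, with 0 ≤ r ≤ 6, 0 ≤ θ ≤ 2π, 0 ≤ z ≤ 6.

The integrand, after substitution and multiplying by the volume element, becomes (69r^2cos(θ)^2) · r, so

    ∭_V (∇·F) dV = ∫_0^{2π} ∫_0^{6} ∫_0^{6} (69r^2cos(θ)^2) · r dz dr dθ.

Inner (z from 0 to 6): 414r^3cos(θ)^2.
Middle (r from 0 to 6): 134136cos(θ)^2.
Outer (θ from 0 to 2π): 134136π.

Therefore ∯_{∂V} F · n dS = 134136π.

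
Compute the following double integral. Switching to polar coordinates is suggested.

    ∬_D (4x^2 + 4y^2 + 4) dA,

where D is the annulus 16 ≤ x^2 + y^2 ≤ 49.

The region D is 4 ≤ r ≤ 7, 0 ≤ θ ≤ 2π in polar coordinates, where x = r cos(θ), y = r sin(θ), and dA = r dr dθ.

Under the substitution, the integrand becomes 4r^2 + 4, so

    ∬_D (4x^2 + 4y^2 + 4) dA = ∫_{0}^{2π} ∫_{4}^{7} (4r^2 + 4) · r dr dθ.

Inner integral (in r): ∫_{4}^{7} (4r^2 + 4) · r dr = 2211.

Outer integral (in θ): ∫_{0}^{2π} (2211) dθ = 4422π.

Therefore ∬_D (4x^2 + 4y^2 + 4) dA = 4422π.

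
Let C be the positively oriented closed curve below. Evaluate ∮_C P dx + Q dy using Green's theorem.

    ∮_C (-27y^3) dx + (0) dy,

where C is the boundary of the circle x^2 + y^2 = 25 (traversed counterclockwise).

Green's theorem converts the closed line integral into a double integral over the enclosed region D:

    ∮_C P dx + Q dy = ∬_D (∂Q/∂x - ∂P/∂y) dA.

Here P = -27y^3, Q = 0, so

    ∂Q/∂x = 0,    ∂P/∂y = -81y^2,
    ∂Q/∂x - ∂P/∂y = 81y^2.

D is the region x^2 + y^2 ≤ 25. Evaluating the double integral:

In polar coordinates (x = r cos θ, y = r sin θ, dA = r dr dθ) the integrand becomes 81r^2sin(θ)^2, so

    ∬_D (81y^2) dA = ∫_0^{2π} ∫_0^{5} (81r^2sin(θ)^2) · r dr dθ.

Inner (r from 0 to 5): 50625sin(θ)^2/4.
Outer (θ from 0 to 2π): 50625π/4.

Therefore ∮_C P dx + Q dy = 50625π/4.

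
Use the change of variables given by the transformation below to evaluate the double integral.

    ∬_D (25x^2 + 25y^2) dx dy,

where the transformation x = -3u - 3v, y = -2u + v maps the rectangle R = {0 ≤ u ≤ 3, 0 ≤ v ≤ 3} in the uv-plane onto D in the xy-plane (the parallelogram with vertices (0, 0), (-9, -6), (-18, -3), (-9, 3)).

Compute the Jacobian determinant of (x, y) with respect to (u, v):

    ∂(x,y)/∂(u,v) = | -3  -3 | = (-3)(1) - (-3)(-2) = -9.
                   | -2  1 |

Its absolute value is |J| = 9 (the area scaling factor).

Substituting x = -3u - 3v, y = -2u + v into the integrand,

    25x^2 + 25y^2 → 325u^2 + 350u v + 250v^2,

so the integral becomes

    ∬_R (325u^2 + 350u v + 250v^2) · |J| du dv = ∫_0^3 ∫_0^3 (2925u^2 + 3150u v + 2250v^2) dv du.

Inner (v): 8775u^2 + 14175u + 20250.
Outer (u): 407025/2.

Therefore ∬_D (25x^2 + 25y^2) dx dy = 407025/2.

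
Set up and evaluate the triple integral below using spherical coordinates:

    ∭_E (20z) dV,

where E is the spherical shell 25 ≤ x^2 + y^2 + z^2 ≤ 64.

In spherical coordinates, x = ρ sin(φ) cos(θ), y = ρ sin(φ) sin(θ), z = ρ cos(φ), and dV = ρ^2 sin(φ) dρ dφ dθ.

The integrand becomes 20ρ cos(φ), so

    ∭_E (20z) dV = ∫_{0}^{2π} ∫_{0}^{π} ∫_{5}^{8} (20ρ cos(φ)) · ρ^2 sin(φ) dρ dφ dθ.

Inner (ρ): 17355sin(2φ)/2.
Middle (φ): 0.
Outer (θ): 0.

Therefore the triple integral equals 0.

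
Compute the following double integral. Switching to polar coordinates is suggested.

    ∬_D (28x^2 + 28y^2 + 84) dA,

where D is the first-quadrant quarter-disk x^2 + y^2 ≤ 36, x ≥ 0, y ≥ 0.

The region D is 0 ≤ r ≤ 6, 0 ≤ θ ≤ π/2 in polar coordinates, where x = r cos(θ), y = r sin(θ), and dA = r dr dθ.

Under the substitution, the integrand becomes 28r^2 + 84, so

    ∬_D (28x^2 + 28y^2 + 84) dA = ∫_{0}^{π/2} ∫_{0}^{6} (28r^2 + 84) · r dr dθ.

Inner integral (in r): ∫_{0}^{6} (28r^2 + 84) · r dr = 10584.

Outer integral (in θ): ∫_{0}^{π/2} (10584) dθ = 5292π.

Therefore ∬_D (28x^2 + 28y^2 + 84) dA = 5292π.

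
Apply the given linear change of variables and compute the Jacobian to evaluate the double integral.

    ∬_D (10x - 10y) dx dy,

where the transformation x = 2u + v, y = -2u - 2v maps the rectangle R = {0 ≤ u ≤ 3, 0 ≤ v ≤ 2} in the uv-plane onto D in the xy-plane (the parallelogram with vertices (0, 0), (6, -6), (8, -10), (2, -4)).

Compute the Jacobian determinant of (x, y) with respect to (u, v):

    ∂(x,y)/∂(u,v) = | 2  1 | = (2)(-2) - (1)(-2) = -2.
                   | -2  -2 |

Its absolute value is |J| = 2 (the area scaling factor).

Substituting x = 2u + v, y = -2u - 2v into the integrand,

    10x - 10y → 40u + 30v,

so the integral becomes

    ∬_R (40u + 30v) · |J| du dv = ∫_0^3 ∫_0^2 (80u + 60v) dv du.

Inner (v): 160u + 120.
Outer (u): 1080.

Therefore ∬_D (10x - 10y) dx dy = 1080.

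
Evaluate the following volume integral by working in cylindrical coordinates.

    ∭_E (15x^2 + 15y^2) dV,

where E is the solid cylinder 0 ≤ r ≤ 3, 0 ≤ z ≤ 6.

In cylindrical coordinates, x = r cos(θ), y = r sin(θ), z = z, and dV = r dr dθ dz.

The integrand becomes 15r^2, so

    ∭_E (15x^2 + 15y^2) dV = ∫_{0}^{2π} ∫_{0}^{3} ∫_{0}^{6} (15r^2) · r dz dr dθ.

Inner (z): 90r^3.
Middle (r from 0 to 3): 3645/2.
Outer (θ): 3645π.

Therefore the triple integral equals 3645π.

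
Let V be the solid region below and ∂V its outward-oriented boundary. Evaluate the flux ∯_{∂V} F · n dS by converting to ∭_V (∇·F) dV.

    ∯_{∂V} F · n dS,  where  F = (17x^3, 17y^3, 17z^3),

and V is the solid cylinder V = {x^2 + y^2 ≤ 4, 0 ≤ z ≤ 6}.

By the divergence theorem,

    ∯_{∂V} F · n dS = ∭_V (∇ · F) dV.

Compute the divergence:
    ∇ · F = ∂F_x/∂x + ∂F_y/∂y + ∂F_z/∂z = 51x^2 + 51y^2 + 51z^2.

In cylindrical coordinates, x = r cos(θ), y = r sin(θ), z = z, dV = r dr dθ dz, with 0 ≤ r ≤ 2, 0 ≤ θ ≤ 2π, 0 ≤ z ≤ 6.

The integrand, after substitution and multiplying by the volume element, becomes (51r^2 + 51z^2) · r, so

    ∭_V (∇·F) dV = ∫_0^{2π} ∫_0^{2} ∫_0^{6} (51r^2 + 51z^2) · r dz dr dθ.

Inner (z from 0 to 6): 306r (r^2 + 12).
Middle (r from 0 to 2): 8568.
Outer (θ from 0 to 2π): 17136π.

Therefore ∯_{∂V} F · n dS = 17136π.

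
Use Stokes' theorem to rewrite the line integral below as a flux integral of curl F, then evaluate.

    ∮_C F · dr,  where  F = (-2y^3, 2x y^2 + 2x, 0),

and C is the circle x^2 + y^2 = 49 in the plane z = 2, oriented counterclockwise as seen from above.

Let S be the flat disk x^2 + y^2 ≤ 49 in the plane z = 2, with upward unit normal n̂ = ẑ. By Stokes' theorem,

    ∮_C F · dr = ∬_S (∇ × F) · n̂ dS = ∬_D (curl F)_z dA,

where D is the disk x^2 + y^2 ≤ 49.

Compute the curl of F = (-2y^3, 2x y^2 + 2x, 0):
    (∇ × F)_x = ∂F_z/∂y - ∂F_y/∂z = 0,
    (∇ × F)_y = ∂F_x/∂z - ∂F_z/∂x = 0,
    (∇ × F)_z = ∂F_y/∂x - ∂F_x/∂y = 8y^2 + 2.

On z = 2, (curl F)_z = 8y^2 + 2.

Convert to polar (x = r cos θ, y = r sin θ, dA = r dr dθ); the integrand becomes 8r^2sin(θ)^2 + 2, so

    ∬_D (curl F)_z dA = ∫_0^{2π} ∫_0^{7} (8r^2sin(θ)^2 + 2) · r dr dθ.

Inner (r from 0 to 7): 4802sin(θ)^2 + 49.
Outer (θ from 0 to 2π): 4900π.

Therefore ∮_C F · dr = 4900π.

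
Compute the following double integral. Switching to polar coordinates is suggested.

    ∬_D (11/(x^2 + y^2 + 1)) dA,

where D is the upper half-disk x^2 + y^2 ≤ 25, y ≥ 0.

The region D is 0 ≤ r ≤ 5, 0 ≤ θ ≤ π in polar coordinates, where x = r cos(θ), y = r sin(θ), and dA = r dr dθ.

Under the substitution, the integrand becomes 11/(r^2 + 1), so

    ∬_D (11/(x^2 + y^2 + 1)) dA = ∫_{0}^{π} ∫_{0}^{5} (11/(r^2 + 1)) · r dr dθ.

Inner integral (in r): ∫_{0}^{5} (11/(r^2 + 1)) · r dr = 11log(26)/2.

Outer integral (in θ): ∫_{0}^{π} (11log(26)/2) dθ = 11π log(26)/2.

Therefore ∬_D (11/(x^2 + y^2 + 1)) dA = 11π log(26)/2.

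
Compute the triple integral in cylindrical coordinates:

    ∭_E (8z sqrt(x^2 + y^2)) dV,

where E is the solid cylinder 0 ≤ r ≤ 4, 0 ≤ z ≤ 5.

In cylindrical coordinates, x = r cos(θ), y = r sin(θ), z = z, and dV = r dr dθ dz.

The integrand becomes 8r z, so

    ∭_E (8z sqrt(x^2 + y^2)) dV = ∫_{0}^{2π} ∫_{0}^{4} ∫_{0}^{5} (8r z) · r dz dr dθ.

Inner (z): 100r^2.
Middle (r from 0 to 4): 6400/3.
Outer (θ): 12800π/3.

Therefore the triple integral equals 12800π/3.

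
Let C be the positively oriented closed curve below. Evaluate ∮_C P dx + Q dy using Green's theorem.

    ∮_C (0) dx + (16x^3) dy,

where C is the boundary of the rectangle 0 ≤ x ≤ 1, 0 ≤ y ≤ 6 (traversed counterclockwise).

Green's theorem converts the closed line integral into a double integral over the enclosed region D:

    ∮_C P dx + Q dy = ∬_D (∂Q/∂x - ∂P/∂y) dA.

Here P = 0, Q = 16x^3, so

    ∂Q/∂x = 48x^2,    ∂P/∂y = 0,
    ∂Q/∂x - ∂P/∂y = 48x^2.

D is the region 0 ≤ x ≤ 1, 0 ≤ y ≤ 6. Evaluating the double integral:

    ∬_D (48x^2) dA = ∫_0^{1} ∫_0^{6} (48x^2) dy dx.

Inner (y from 0 to 6): 288x^2.
Outer (x from 0 to 1): 96.

Therefore ∮_C P dx + Q dy = 96.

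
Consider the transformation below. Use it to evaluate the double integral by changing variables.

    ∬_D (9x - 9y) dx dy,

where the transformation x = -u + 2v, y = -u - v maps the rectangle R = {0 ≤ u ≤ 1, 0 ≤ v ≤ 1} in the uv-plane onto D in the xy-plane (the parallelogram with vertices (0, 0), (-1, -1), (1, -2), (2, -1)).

Compute the Jacobian determinant of (x, y) with respect to (u, v):

    ∂(x,y)/∂(u,v) = | -1  2 | = (-1)(-1) - (2)(-1) = 3.
                   | -1  -1 |

Its absolute value is |J| = 3 (the area scaling factor).

Substituting x = -u + 2v, y = -u - v into the integrand,

    9x - 9y → 27v,

so the integral becomes

    ∬_R (27v) · |J| du dv = ∫_0^1 ∫_0^1 (81v) dv du.

Inner (v): 81/2.
Outer (u): 81/2.

Therefore ∬_D (9x - 9y) dx dy = 81/2.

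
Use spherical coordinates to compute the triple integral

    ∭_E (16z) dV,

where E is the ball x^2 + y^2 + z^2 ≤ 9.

In spherical coordinates, x = ρ sin(φ) cos(θ), y = ρ sin(φ) sin(θ), z = ρ cos(φ), and dV = ρ^2 sin(φ) dρ dφ dθ.

The integrand becomes 16ρ cos(φ), so

    ∭_E (16z) dV = ∫_{0}^{2π} ∫_{0}^{π} ∫_{0}^{3} (16ρ cos(φ)) · ρ^2 sin(φ) dρ dφ dθ.

Inner (ρ): 162sin(2φ).
Middle (φ): 0.
Outer (θ): 0.

Therefore the triple integral equals 0.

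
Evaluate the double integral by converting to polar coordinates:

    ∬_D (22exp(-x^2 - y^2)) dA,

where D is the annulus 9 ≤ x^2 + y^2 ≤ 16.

The region D is 3 ≤ r ≤ 4, 0 ≤ θ ≤ 2π in polar coordinates, where x = r cos(θ), y = r sin(θ), and dA = r dr dθ.

Under the substitution, the integrand becomes 22exp(-r^2), so

    ∬_D (22exp(-x^2 - y^2)) dA = ∫_{0}^{2π} ∫_{3}^{4} (22exp(-r^2)) · r dr dθ.

Inner integral (in r): ∫_{3}^{4} (22exp(-r^2)) · r dr = -(11 - 11exp(7))exp(-16).

Outer integral (in θ): ∫_{0}^{2π} (-(11 - 11exp(7))exp(-16)) dθ = -22π (1 - exp(7))exp(-16).

Therefore ∬_D (22exp(-x^2 - y^2)) dA = -22π (1 - exp(7))exp(-16).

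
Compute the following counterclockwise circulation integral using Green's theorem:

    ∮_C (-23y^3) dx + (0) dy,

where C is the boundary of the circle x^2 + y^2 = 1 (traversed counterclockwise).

Green's theorem converts the closed line integral into a double integral over the enclosed region D:

    ∮_C P dx + Q dy = ∬_D (∂Q/∂x - ∂P/∂y) dA.

Here P = -23y^3, Q = 0, so

    ∂Q/∂x = 0,    ∂P/∂y = -69y^2,
    ∂Q/∂x - ∂P/∂y = 69y^2.

D is the region x^2 + y^2 ≤ 1. Evaluating the double integral:

In polar coordinates (x = r cos θ, y = r sin θ, dA = r dr dθ) the integrand becomes 69r^2sin(θ)^2, so

    ∬_D (69y^2) dA = ∫_0^{2π} ∫_0^{1} (69r^2sin(θ)^2) · r dr dθ.

Inner (r from 0 to 1): 69sin(θ)^2/4.
Outer (θ from 0 to 2π): 69π/4.

Therefore ∮_C P dx + Q dy = 69π/4.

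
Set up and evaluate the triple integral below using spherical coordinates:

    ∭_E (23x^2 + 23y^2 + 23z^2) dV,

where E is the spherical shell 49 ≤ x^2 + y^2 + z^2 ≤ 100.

In spherical coordinates, x = ρ sin(φ) cos(θ), y = ρ sin(φ) sin(θ), z = ρ cos(φ), and dV = ρ^2 sin(φ) dρ dφ dθ.

The integrand becomes 23ρ^2, so

    ∭_E (23x^2 + 23y^2 + 23z^2) dV = ∫_{0}^{2π} ∫_{0}^{π} ∫_{7}^{10} (23ρ^2) · ρ^2 sin(φ) dρ dφ dθ.

Inner (ρ): 1913439sin(φ)/5.
Middle (φ): 3826878/5.
Outer (θ): 7653756π/5.

Therefore the triple integral equals 7653756π/5.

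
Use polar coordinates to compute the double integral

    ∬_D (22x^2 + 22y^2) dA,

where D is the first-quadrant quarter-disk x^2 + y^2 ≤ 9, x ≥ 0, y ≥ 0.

The region D is 0 ≤ r ≤ 3, 0 ≤ θ ≤ π/2 in polar coordinates, where x = r cos(θ), y = r sin(θ), and dA = r dr dθ.

Under the substitution, the integrand becomes 22r^2, so

    ∬_D (22x^2 + 22y^2) dA = ∫_{0}^{π/2} ∫_{0}^{3} (22r^2) · r dr dθ.

Inner integral (in r): ∫_{0}^{3} (22r^2) · r dr = 891/2.

Outer integral (in θ): ∫_{0}^{π/2} (891/2) dθ = 891π/4.

Therefore ∬_D (22x^2 + 22y^2) dA = 891π/4.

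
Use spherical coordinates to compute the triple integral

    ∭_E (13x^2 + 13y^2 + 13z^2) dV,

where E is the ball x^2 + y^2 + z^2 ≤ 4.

In spherical coordinates, x = ρ sin(φ) cos(θ), y = ρ sin(φ) sin(θ), z = ρ cos(φ), and dV = ρ^2 sin(φ) dρ dφ dθ.

The integrand becomes 13ρ^2, so

    ∭_E (13x^2 + 13y^2 + 13z^2) dV = ∫_{0}^{2π} ∫_{0}^{π} ∫_{0}^{2} (13ρ^2) · ρ^2 sin(φ) dρ dφ dθ.

Inner (ρ): 416sin(φ)/5.
Middle (φ): 832/5.
Outer (θ): 1664π/5.

Therefore the triple integral equals 1664π/5.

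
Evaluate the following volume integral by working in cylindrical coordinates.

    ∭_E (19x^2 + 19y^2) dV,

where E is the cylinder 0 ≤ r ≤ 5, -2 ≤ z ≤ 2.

In cylindrical coordinates, x = r cos(θ), y = r sin(θ), z = z, and dV = r dr dθ dz.

The integrand becomes 19r^2, so

    ∭_E (19x^2 + 19y^2) dV = ∫_{0}^{2π} ∫_{0}^{5} ∫_{-2}^{2} (19r^2) · r dz dr dθ.

Inner (z): 76r^3.
Middle (r from 0 to 5): 11875.
Outer (θ): 23750π.

Therefore the triple integral equals 23750π.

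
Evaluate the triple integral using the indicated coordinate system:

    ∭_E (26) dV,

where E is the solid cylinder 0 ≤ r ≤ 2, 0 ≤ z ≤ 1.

In cylindrical coordinates, x = r cos(θ), y = r sin(θ), z = z, and dV = r dr dθ dz.

The integrand becomes 26, so

    ∭_E (26) dV = ∫_{0}^{2π} ∫_{0}^{2} ∫_{0}^{1} (26) · r dz dr dθ.

Inner (z): 26r.
Middle (r from 0 to 2): 52.
Outer (θ): 104π.

Therefore the triple integral equals 104π.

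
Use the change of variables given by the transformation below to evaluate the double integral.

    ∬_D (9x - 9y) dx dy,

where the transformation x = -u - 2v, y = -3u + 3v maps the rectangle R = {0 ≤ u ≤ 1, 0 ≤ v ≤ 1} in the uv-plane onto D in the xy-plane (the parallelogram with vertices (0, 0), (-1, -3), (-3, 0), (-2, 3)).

Compute the Jacobian determinant of (x, y) with respect to (u, v):

    ∂(x,y)/∂(u,v) = | -1  -2 | = (-1)(3) - (-2)(-3) = -9.
                   | -3  3 |

Its absolute value is |J| = 9 (the area scaling factor).

Substituting x = -u - 2v, y = -3u + 3v into the integrand,

    9x - 9y → 18u - 45v,

so the integral becomes

    ∬_R (18u - 45v) · |J| du dv = ∫_0^1 ∫_0^1 (162u - 405v) dv du.

Inner (v): 162u - 405/2.
Outer (u): -243/2.

Therefore ∬_D (9x - 9y) dx dy = -243/2.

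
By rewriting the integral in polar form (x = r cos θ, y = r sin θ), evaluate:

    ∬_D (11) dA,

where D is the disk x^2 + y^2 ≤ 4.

The region D is 0 ≤ r ≤ 2, 0 ≤ θ ≤ 2π in polar coordinates, where x = r cos(θ), y = r sin(θ), and dA = r dr dθ.

Under the substitution, the integrand becomes 11, so

    ∬_D (11) dA = ∫_{0}^{2π} ∫_{0}^{2} (11) · r dr dθ.

Inner integral (in r): ∫_{0}^{2} (11) · r dr = 22.

Outer integral (in θ): ∫_{0}^{2π} (22) dθ = 44π.

Therefore ∬_D (11) dA = 44π.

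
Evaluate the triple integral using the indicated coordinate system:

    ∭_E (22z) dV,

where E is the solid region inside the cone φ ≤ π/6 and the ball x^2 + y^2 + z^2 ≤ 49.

In spherical coordinates, x = ρ sin(φ) cos(θ), y = ρ sin(φ) sin(θ), z = ρ cos(φ), and dV = ρ^2 sin(φ) dρ dφ dθ.

The integrand becomes 22ρ cos(φ), so

    ∭_E (22z) dV = ∫_{0}^{2π} ∫_{0}^{π/6} ∫_{0}^{7} (22ρ cos(φ)) · ρ^2 sin(φ) dρ dφ dθ.

Inner (ρ): 26411sin(2φ)/4.
Middle (φ): 26411/16.
Outer (θ): 26411π/8.

Therefore the triple integral equals 26411π/8.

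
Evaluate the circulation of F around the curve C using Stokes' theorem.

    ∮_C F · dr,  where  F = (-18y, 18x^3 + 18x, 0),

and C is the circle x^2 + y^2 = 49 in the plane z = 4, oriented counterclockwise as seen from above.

Let S be the flat disk x^2 + y^2 ≤ 49 in the plane z = 4, with upward unit normal n̂ = ẑ. By Stokes' theorem,

    ∮_C F · dr = ∬_S (∇ × F) · n̂ dS = ∬_D (curl F)_z dA,

where D is the disk x^2 + y^2 ≤ 49.

Compute the curl of F = (-18y, 18x^3 + 18x, 0):
    (∇ × F)_x = ∂F_z/∂y - ∂F_y/∂z = 0,
    (∇ × F)_y = ∂F_x/∂z - ∂F_z/∂x = 0,
    (∇ × F)_z = ∂F_y/∂x - ∂F_x/∂y = 54x^2 + 36.

On z = 4, (curl F)_z = 54x^2 + 36.

Convert to polar (x = r cos θ, y = r sin θ, dA = r dr dθ); the integrand becomes 54r^2cos(θ)^2 + 36, so

    ∬_D (curl F)_z dA = ∫_0^{2π} ∫_0^{7} (54r^2cos(θ)^2 + 36) · r dr dθ.

Inner (r from 0 to 7): 64827cos(θ)^2/2 + 882.
Outer (θ from 0 to 2π): 68355π/2.

Therefore ∮_C F · dr = 68355π/2.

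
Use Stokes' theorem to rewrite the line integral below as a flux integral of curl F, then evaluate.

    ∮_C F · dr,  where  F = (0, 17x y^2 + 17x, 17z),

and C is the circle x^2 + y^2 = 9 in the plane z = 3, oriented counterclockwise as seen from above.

Let S be the flat disk x^2 + y^2 ≤ 9 in the plane z = 3, with upward unit normal n̂ = ẑ. By Stokes' theorem,

    ∮_C F · dr = ∬_S (∇ × F) · n̂ dS = ∬_D (curl F)_z dA,

where D is the disk x^2 + y^2 ≤ 9.

Compute the curl of F = (0, 17x y^2 + 17x, 17z):
    (∇ × F)_x = ∂F_z/∂y - ∂F_y/∂z = 0,
    (∇ × F)_y = ∂F_x/∂z - ∂F_z/∂x = 0,
    (∇ × F)_z = ∂F_y/∂x - ∂F_x/∂y = 17y^2 + 17.

On z = 3, (curl F)_z = 17y^2 + 17.

Convert to polar (x = r cos θ, y = r sin θ, dA = r dr dθ); the integrand becomes 17r^2sin(θ)^2 + 17, so

    ∬_D (curl F)_z dA = ∫_0^{2π} ∫_0^{3} (17r^2sin(θ)^2 + 17) · r dr dθ.

Inner (r from 0 to 3): 1377sin(θ)^2/4 + 153/2.
Outer (θ from 0 to 2π): 1989π/4.

Therefore ∮_C F · dr = 1989π/4.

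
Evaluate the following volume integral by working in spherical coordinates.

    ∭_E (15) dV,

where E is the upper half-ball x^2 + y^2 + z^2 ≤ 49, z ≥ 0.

In spherical coordinates, x = ρ sin(φ) cos(θ), y = ρ sin(φ) sin(θ), z = ρ cos(φ), and dV = ρ^2 sin(φ) dρ dφ dθ.

The integrand becomes 15, so

    ∭_E (15) dV = ∫_{0}^{2π} ∫_{0}^{π/2} ∫_{0}^{7} (15) · ρ^2 sin(φ) dρ dφ dθ.

Inner (ρ): 1715sin(φ).
Middle (φ): 1715.
Outer (θ): 3430π.

Therefore the triple integral equals 3430π.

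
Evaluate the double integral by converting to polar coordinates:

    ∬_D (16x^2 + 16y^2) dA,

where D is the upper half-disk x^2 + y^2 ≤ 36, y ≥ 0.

The region D is 0 ≤ r ≤ 6, 0 ≤ θ ≤ π in polar coordinates, where x = r cos(θ), y = r sin(θ), and dA = r dr dθ.

Under the substitution, the integrand becomes 16r^2, so

    ∬_D (16x^2 + 16y^2) dA = ∫_{0}^{π} ∫_{0}^{6} (16r^2) · r dr dθ.

Inner integral (in r): ∫_{0}^{6} (16r^2) · r dr = 5184.

Outer integral (in θ): ∫_{0}^{π} (5184) dθ = 5184π.

Therefore ∬_D (16x^2 + 16y^2) dA = 5184π.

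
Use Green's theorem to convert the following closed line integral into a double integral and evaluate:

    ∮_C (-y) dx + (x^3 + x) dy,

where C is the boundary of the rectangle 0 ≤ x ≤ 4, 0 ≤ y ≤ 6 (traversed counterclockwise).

Green's theorem converts the closed line integral into a double integral over the enclosed region D:

    ∮_C P dx + Q dy = ∬_D (∂Q/∂x - ∂P/∂y) dA.

Here P = -y, Q = x^3 + x, so

    ∂Q/∂x = 3x^2 + 1,    ∂P/∂y = -1,
    ∂Q/∂x - ∂P/∂y = 3x^2 + 2.

D is the region 0 ≤ x ≤ 4, 0 ≤ y ≤ 6. Evaluating the double integral:

    ∬_D (3x^2 + 2) dA = ∫_0^{4} ∫_0^{6} (3x^2 + 2) dy dx.

Inner (y from 0 to 6): 18x^2 + 12.
Outer (x from 0 to 4): 432.

Therefore ∮_C P dx + Q dy = 432.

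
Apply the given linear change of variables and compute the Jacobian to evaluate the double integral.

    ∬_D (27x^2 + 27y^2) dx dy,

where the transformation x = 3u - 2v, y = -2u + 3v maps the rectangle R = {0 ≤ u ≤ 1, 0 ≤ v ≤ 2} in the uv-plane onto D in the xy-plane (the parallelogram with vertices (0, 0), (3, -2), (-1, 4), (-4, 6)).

Compute the Jacobian determinant of (x, y) with respect to (u, v):

    ∂(x,y)/∂(u,v) = | 3  -2 | = (3)(3) - (-2)(-2) = 5.
                   | -2  3 |

Its absolute value is |J| = 5 (the area scaling factor).

Substituting x = 3u - 2v, y = -2u + 3v into the integrand,

    27x^2 + 27y^2 → 351u^2 - 648u v + 351v^2,

so the integral becomes

    ∬_R (351u^2 - 648u v + 351v^2) · |J| du dv = ∫_0^1 ∫_0^2 (1755u^2 - 3240u v + 1755v^2) dv du.

Inner (v): 3510u^2 - 6480u + 4680.
Outer (u): 2610.

Therefore ∬_D (27x^2 + 27y^2) dx dy = 2610.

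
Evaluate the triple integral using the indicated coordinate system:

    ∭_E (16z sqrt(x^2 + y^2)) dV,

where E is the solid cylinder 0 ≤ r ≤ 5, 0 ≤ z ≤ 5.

In cylindrical coordinates, x = r cos(θ), y = r sin(θ), z = z, and dV = r dr dθ dz.

The integrand becomes 16r z, so

    ∭_E (16z sqrt(x^2 + y^2)) dV = ∫_{0}^{2π} ∫_{0}^{5} ∫_{0}^{5} (16r z) · r dz dr dθ.

Inner (z): 200r^2.
Middle (r from 0 to 5): 25000/3.
Outer (θ): 50000π/3.

Therefore the triple integral equals 50000π/3.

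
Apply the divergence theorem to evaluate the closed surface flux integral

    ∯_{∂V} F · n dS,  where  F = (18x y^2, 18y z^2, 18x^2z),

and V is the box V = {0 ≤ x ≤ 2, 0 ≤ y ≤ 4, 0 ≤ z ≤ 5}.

By the divergence theorem,

    ∯_{∂V} F · n dS = ∭_V (∇ · F) dV.

Compute the divergence:
    ∇ · F = ∂F_x/∂x + ∂F_y/∂y + ∂F_z/∂z = 18y^2 + 18z^2 + 18x^2 = 18x^2 + 18y^2 + 18z^2.

V is a rectangular box, so dV = dx dy dz with 0 ≤ x ≤ 2, 0 ≤ y ≤ 4, 0 ≤ z ≤ 5.

Integrate (18x^2 + 18y^2 + 18z^2) over V as an iterated integral:

    ∭_V (∇·F) dV = ∫_0^{2} ∫_0^{4} ∫_0^{5} (18x^2 + 18y^2 + 18z^2) dz dy dx.

Inner (z from 0 to 5): 90x^2 + 90y^2 + 750.
Middle (y from 0 to 4): 360x^2 + 4920.
Outer (x from 0 to 2): 10800.

Therefore ∯_{∂V} F · n dS = 10800.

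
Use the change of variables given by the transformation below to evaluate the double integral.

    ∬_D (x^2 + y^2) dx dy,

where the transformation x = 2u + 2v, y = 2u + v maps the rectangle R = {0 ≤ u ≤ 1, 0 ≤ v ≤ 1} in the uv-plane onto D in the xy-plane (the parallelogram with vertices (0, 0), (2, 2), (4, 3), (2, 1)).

Compute the Jacobian determinant of (x, y) with respect to (u, v):

    ∂(x,y)/∂(u,v) = | 2  2 | = (2)(1) - (2)(2) = -2.
                   | 2  1 |

Its absolute value is |J| = 2 (the area scaling factor).

Substituting x = 2u + 2v, y = 2u + v into the integrand,

    x^2 + y^2 → 8u^2 + 12u v + 5v^2,

so the integral becomes

    ∬_R (8u^2 + 12u v + 5v^2) · |J| du dv = ∫_0^1 ∫_0^1 (16u^2 + 24u v + 10v^2) dv du.

Inner (v): 16u^2 + 12u + 10/3.
Outer (u): 44/3.

Therefore ∬_D (x^2 + y^2) dx dy = 44/3.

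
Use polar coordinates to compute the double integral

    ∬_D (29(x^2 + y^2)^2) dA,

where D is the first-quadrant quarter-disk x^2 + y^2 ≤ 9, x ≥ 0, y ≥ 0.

The region D is 0 ≤ r ≤ 3, 0 ≤ θ ≤ π/2 in polar coordinates, where x = r cos(θ), y = r sin(θ), and dA = r dr dθ.

Under the substitution, the integrand becomes 29r^4, so

    ∬_D (29(x^2 + y^2)^2) dA = ∫_{0}^{π/2} ∫_{0}^{3} (29r^4) · r dr dθ.

Inner integral (in r): ∫_{0}^{3} (29r^4) · r dr = 7047/2.

Outer integral (in θ): ∫_{0}^{π/2} (7047/2) dθ = 7047π/4.

Therefore ∬_D (29(x^2 + y^2)^2) dA = 7047π/4.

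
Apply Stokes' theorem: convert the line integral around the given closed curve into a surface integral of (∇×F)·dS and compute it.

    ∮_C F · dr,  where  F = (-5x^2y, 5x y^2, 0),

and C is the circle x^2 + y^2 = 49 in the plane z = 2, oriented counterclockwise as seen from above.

Let S be the flat disk x^2 + y^2 ≤ 49 in the plane z = 2, with upward unit normal n̂ = ẑ. By Stokes' theorem,

    ∮_C F · dr = ∬_S (∇ × F) · n̂ dS = ∬_D (curl F)_z dA,

where D is the disk x^2 + y^2 ≤ 49.

Compute the curl of F = (-5x^2y, 5x y^2, 0):
    (∇ × F)_x = ∂F_z/∂y - ∂F_y/∂z = 0,
    (∇ × F)_y = ∂F_x/∂z - ∂F_z/∂x = 0,
    (∇ × F)_z = ∂F_y/∂x - ∂F_x/∂y = 5x^2 + 5y^2.

On z = 2, (curl F)_z = 5x^2 + 5y^2.

Convert to polar (x = r cos θ, y = r sin θ, dA = r dr dθ); the integrand becomes 5r^2, so

    ∬_D (curl F)_z dA = ∫_0^{2π} ∫_0^{7} (5r^2) · r dr dθ.

Inner (r from 0 to 7): 12005/4.
Outer (θ from 0 to 2π): 12005π/2.

Therefore ∮_C F · dr = 12005π/2.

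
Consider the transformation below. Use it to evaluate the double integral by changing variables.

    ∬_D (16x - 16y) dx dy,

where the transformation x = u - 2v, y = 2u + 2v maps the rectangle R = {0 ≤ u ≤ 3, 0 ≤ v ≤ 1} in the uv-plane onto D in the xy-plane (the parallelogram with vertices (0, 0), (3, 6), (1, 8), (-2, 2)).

Compute the Jacobian determinant of (x, y) with respect to (u, v):

    ∂(x,y)/∂(u,v) = | 1  -2 | = (1)(2) - (-2)(2) = 6.
                   | 2  2 |

Its absolute value is |J| = 6 (the area scaling factor).

Substituting x = u - 2v, y = 2u + 2v into the integrand,

    16x - 16y → -16u - 64v,

so the integral becomes

    ∬_R (-16u - 64v) · |J| du dv = ∫_0^3 ∫_0^1 (-96u - 384v) dv du.

Inner (v): -96u - 192.
Outer (u): -1008.

Therefore ∬_D (16x - 16y) dx dy = -1008.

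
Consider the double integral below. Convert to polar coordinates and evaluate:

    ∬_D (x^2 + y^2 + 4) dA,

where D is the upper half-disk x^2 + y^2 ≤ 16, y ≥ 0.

The region D is 0 ≤ r ≤ 4, 0 ≤ θ ≤ π in polar coordinates, where x = r cos(θ), y = r sin(θ), and dA = r dr dθ.

Under the substitution, the integrand becomes r^2 + 4, so

    ∬_D (x^2 + y^2 + 4) dA = ∫_{0}^{π} ∫_{0}^{4} (r^2 + 4) · r dr dθ.

Inner integral (in r): ∫_{0}^{4} (r^2 + 4) · r dr = 96.

Outer integral (in θ): ∫_{0}^{π} (96) dθ = 96π.

Therefore ∬_D (x^2 + y^2 + 4) dA = 96π.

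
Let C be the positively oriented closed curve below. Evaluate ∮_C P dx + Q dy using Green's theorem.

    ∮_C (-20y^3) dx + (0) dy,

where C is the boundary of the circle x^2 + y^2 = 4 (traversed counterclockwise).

Green's theorem converts the closed line integral into a double integral over the enclosed region D:

    ∮_C P dx + Q dy = ∬_D (∂Q/∂x - ∂P/∂y) dA.

Here P = -20y^3, Q = 0, so

    ∂Q/∂x = 0,    ∂P/∂y = -60y^2,
    ∂Q/∂x - ∂P/∂y = 60y^2.

D is the region x^2 + y^2 ≤ 4. Evaluating the double integral:

In polar coordinates (x = r cos θ, y = r sin θ, dA = r dr dθ) the integrand becomes 60r^2sin(θ)^2, so

    ∬_D (60y^2) dA = ∫_0^{2π} ∫_0^{2} (60r^2sin(θ)^2) · r dr dθ.

Inner (r from 0 to 2): 240sin(θ)^2.
Outer (θ from 0 to 2π): 240π.

Therefore ∮_C P dx + Q dy = 240π.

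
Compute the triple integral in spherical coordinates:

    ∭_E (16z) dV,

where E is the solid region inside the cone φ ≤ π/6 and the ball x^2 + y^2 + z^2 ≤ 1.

In spherical coordinates, x = ρ sin(φ) cos(θ), y = ρ sin(φ) sin(θ), z = ρ cos(φ), and dV = ρ^2 sin(φ) dρ dφ dθ.

The integrand becomes 16ρ cos(φ), so

    ∭_E (16z) dV = ∫_{0}^{2π} ∫_{0}^{π/6} ∫_{0}^{1} (16ρ cos(φ)) · ρ^2 sin(φ) dρ dφ dθ.

Inner (ρ): 2sin(2φ).
Middle (φ): 1/2.
Outer (θ): π.

Therefore the triple integral equals π.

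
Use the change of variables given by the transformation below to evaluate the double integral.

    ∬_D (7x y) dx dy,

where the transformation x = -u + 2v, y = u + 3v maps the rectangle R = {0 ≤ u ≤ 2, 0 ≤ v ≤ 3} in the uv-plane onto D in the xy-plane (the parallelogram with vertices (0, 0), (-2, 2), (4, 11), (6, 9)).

Compute the Jacobian determinant of (x, y) with respect to (u, v):

    ∂(x,y)/∂(u,v) = | -1  2 | = (-1)(3) - (2)(1) = -5.
                   | 1  3 |

Its absolute value is |J| = 5 (the area scaling factor).

Substituting x = -u + 2v, y = u + 3v into the integrand,

    7x y → -7u^2 - 7u v + 42v^2,

so the integral becomes

    ∬_R (-7u^2 - 7u v + 42v^2) · |J| du dv = ∫_0^2 ∫_0^3 (-35u^2 - 35u v + 210v^2) dv du.

Inner (v): -105u^2 - 315u/2 + 1890.
Outer (u): 3185.

Therefore ∬_D (7x y) dx dy = 3185.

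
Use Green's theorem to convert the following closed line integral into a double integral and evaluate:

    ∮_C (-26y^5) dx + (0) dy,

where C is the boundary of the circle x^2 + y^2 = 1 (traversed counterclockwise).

Green's theorem converts the closed line integral into a double integral over the enclosed region D:

    ∮_C P dx + Q dy = ∬_D (∂Q/∂x - ∂P/∂y) dA.

Here P = -26y^5, Q = 0, so

    ∂Q/∂x = 0,    ∂P/∂y = -130y^4,
    ∂Q/∂x - ∂P/∂y = 130y^4.

D is the region x^2 + y^2 ≤ 1. Evaluating the double integral:

In polar coordinates (x = r cos θ, y = r sin θ, dA = r dr dθ) the integrand becomes 130r^4sin(θ)^4, so

    ∬_D (130y^4) dA = ∫_0^{2π} ∫_0^{1} (130r^4sin(θ)^4) · r dr dθ.

Inner (r from 0 to 1): 65sin(θ)^4/3.
Outer (θ from 0 to 2π): 65π/4.

Therefore ∮_C P dx + Q dy = 65π/4.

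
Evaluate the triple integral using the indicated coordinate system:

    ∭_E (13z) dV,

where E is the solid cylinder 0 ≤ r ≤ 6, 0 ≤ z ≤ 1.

In cylindrical coordinates, x = r cos(θ), y = r sin(θ), z = z, and dV = r dr dθ dz.

The integrand becomes 13z, so

    ∭_E (13z) dV = ∫_{0}^{2π} ∫_{0}^{6} ∫_{0}^{1} (13z) · r dz dr dθ.

Inner (z): 13r/2.
Middle (r from 0 to 6): 117.
Outer (θ): 234π.

Therefore the triple integral equals 234π.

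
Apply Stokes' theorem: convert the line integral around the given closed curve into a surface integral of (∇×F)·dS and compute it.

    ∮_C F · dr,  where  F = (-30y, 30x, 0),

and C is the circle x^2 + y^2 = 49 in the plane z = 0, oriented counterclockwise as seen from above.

Let S be the flat disk x^2 + y^2 ≤ 49 in the plane z = 0, with upward unit normal n̂ = ẑ. By Stokes' theorem,

    ∮_C F · dr = ∬_S (∇ × F) · n̂ dS = ∬_D (curl F)_z dA,

where D is the disk x^2 + y^2 ≤ 49.

Compute the curl of F = (-30y, 30x, 0):
    (∇ × F)_x = ∂F_z/∂y - ∂F_y/∂z = 0,
    (∇ × F)_y = ∂F_x/∂z - ∂F_z/∂x = 0,
    (∇ × F)_z = ∂F_y/∂x - ∂F_x/∂y = 60.

On z = 0, (curl F)_z = 60.

Convert to polar (x = r cos θ, y = r sin θ, dA = r dr dθ); the integrand becomes 60, so

    ∬_D (curl F)_z dA = ∫_0^{2π} ∫_0^{7} (60) · r dr dθ.

Inner (r from 0 to 7): 1470.
Outer (θ from 0 to 2π): 2940π.

Therefore ∮_C F · dr = 2940π.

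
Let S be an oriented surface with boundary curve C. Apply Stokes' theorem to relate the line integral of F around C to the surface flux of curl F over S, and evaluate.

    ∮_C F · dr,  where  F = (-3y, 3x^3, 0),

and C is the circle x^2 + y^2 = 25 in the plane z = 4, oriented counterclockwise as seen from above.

Let S be the flat disk x^2 + y^2 ≤ 25 in the plane z = 4, with upward unit normal n̂ = ẑ. By Stokes' theorem,

    ∮_C F · dr = ∬_S (∇ × F) · n̂ dS = ∬_D (curl F)_z dA,

where D is the disk x^2 + y^2 ≤ 25.

Compute the curl of F = (-3y, 3x^3, 0):
    (∇ × F)_x = ∂F_z/∂y - ∂F_y/∂z = 0,
    (∇ × F)_y = ∂F_x/∂z - ∂F_z/∂x = 0,
    (∇ × F)_z = ∂F_y/∂x - ∂F_x/∂y = 9x^2 + 3.

On z = 4, (curl F)_z = 9x^2 + 3.

Convert to polar (x = r cos θ, y = r sin θ, dA = r dr dθ); the integrand becomes 9r^2cos(θ)^2 + 3, so

    ∬_D (curl F)_z dA = ∫_0^{2π} ∫_0^{5} (9r^2cos(θ)^2 + 3) · r dr dθ.

Inner (r from 0 to 5): 5625cos(θ)^2/4 + 75/2.
Outer (θ from 0 to 2π): 5925π/4.

Therefore ∮_C F · dr = 5925π/4.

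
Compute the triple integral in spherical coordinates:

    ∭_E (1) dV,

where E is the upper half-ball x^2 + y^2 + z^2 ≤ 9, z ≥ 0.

In spherical coordinates, x = ρ sin(φ) cos(θ), y = ρ sin(φ) sin(θ), z = ρ cos(φ), and dV = ρ^2 sin(φ) dρ dφ dθ.

The integrand becomes 1, so

    ∭_E (1) dV = ∫_{0}^{2π} ∫_{0}^{π/2} ∫_{0}^{3} (1) · ρ^2 sin(φ) dρ dφ dθ.

Inner (ρ): 9sin(φ).
Middle (φ): 9.
Outer (θ): 18π.

Therefore the triple integral equals 18π.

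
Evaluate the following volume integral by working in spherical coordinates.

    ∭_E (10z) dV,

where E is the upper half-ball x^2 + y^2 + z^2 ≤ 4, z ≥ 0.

In spherical coordinates, x = ρ sin(φ) cos(θ), y = ρ sin(φ) sin(θ), z = ρ cos(φ), and dV = ρ^2 sin(φ) dρ dφ dθ.

The integrand becomes 10ρ cos(φ), so

    ∭_E (10z) dV = ∫_{0}^{2π} ∫_{0}^{π/2} ∫_{0}^{2} (10ρ cos(φ)) · ρ^2 sin(φ) dρ dφ dθ.

Inner (ρ): 20sin(2φ).
Middle (φ): 20.
Outer (θ): 40π.

Therefore the triple integral equals 40π.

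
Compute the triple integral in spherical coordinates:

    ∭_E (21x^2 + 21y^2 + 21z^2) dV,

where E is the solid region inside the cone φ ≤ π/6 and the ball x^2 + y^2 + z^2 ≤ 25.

In spherical coordinates, x = ρ sin(φ) cos(θ), y = ρ sin(φ) sin(θ), z = ρ cos(φ), and dV = ρ^2 sin(φ) dρ dφ dθ.

The integrand becomes 21ρ^2, so

    ∭_E (21x^2 + 21y^2 + 21z^2) dV = ∫_{0}^{2π} ∫_{0}^{π/6} ∫_{0}^{5} (21ρ^2) · ρ^2 sin(φ) dρ dφ dθ.

Inner (ρ): 13125sin(φ).
Middle (φ): 13125 - 13125sqrt(3)/2.
Outer (θ): 13125π (2 - sqrt(3)).

Therefore the triple integral equals 13125π (2 - sqrt(3)).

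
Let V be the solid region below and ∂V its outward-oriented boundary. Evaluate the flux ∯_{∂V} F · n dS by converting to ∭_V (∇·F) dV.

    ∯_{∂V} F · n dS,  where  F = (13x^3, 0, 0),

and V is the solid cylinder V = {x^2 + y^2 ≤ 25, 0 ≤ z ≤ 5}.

By the divergence theorem,

    ∯_{∂V} F · n dS = ∭_V (∇ · F) dV.

Compute the divergence:
    ∇ · F = ∂F_x/∂x + ∂F_y/∂y + ∂F_z/∂z = 39x^2 + 0 + 0 = 39x^2.

In cylindrical coordinates, x = r cos(θ), y = r sin(θ), z = z, dV = r dr dθ dz, with 0 ≤ r ≤ 5, 0 ≤ θ ≤ 2π, 0 ≤ z ≤ 5.

The integrand, after substitution and multiplying by the volume element, becomes (39r^2cos(θ)^2) · r, so

    ∭_V (∇·F) dV = ∫_0^{2π} ∫_0^{5} ∫_0^{5} (39r^2cos(θ)^2) · r dz dr dθ.

Inner (z from 0 to 5): 195r^3cos(θ)^2.
Middle (r from 0 to 5): 121875cos(θ)^2/4.
Outer (θ from 0 to 2π): 121875π/4.

Therefore ∯_{∂V} F · n dS = 121875π/4.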